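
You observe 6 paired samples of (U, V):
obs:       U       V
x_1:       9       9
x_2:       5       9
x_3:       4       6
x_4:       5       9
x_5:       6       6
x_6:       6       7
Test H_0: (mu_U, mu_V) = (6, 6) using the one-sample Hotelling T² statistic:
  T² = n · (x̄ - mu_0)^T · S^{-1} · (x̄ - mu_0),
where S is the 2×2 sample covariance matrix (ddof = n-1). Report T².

Step 1 — sample mean vector:
  mean(U) = (9 + 5 + 4 + 5 + 6 + 6) / 6 = 35/6 = 5.8333
  mean(V) = (9 + 9 + 6 + 9 + 6 + 7) / 6 = 46/6 = 7.6667
  x̄ = (5.8333, 7.6667),  deviation x̄ - mu_0 = (5.8333, 7.6667) - (6, 6) = (-0.1667, 1.6667).

Step 2 — sample covariance matrix, S[i,j] = (1/(n-1)) · Σ_k (x_{k,i} - mean_i) · (x_{k,j} - mean_j), divisor n-1 = 5:
  S[U,U] = ((3.1667)·(3.1667) + (-0.8333)·(-0.8333) + (-1.8333)·(-1.8333) + (-0.8333)·(-0.8333) + (0.1667)·(0.1667) + (0.1667)·(0.1667)) / 5 = 14.8333/5 = 2.9667
  S[U,V] = ((3.1667)·(1.3333) + (-0.8333)·(1.3333) + (-1.8333)·(-1.6667) + (-0.8333)·(1.3333) + (0.1667)·(-1.6667) + (0.1667)·(-0.6667)) / 5 = 4.6667/5 = 0.9333
  S[V,V] = ((1.3333)·(1.3333) + (1.3333)·(1.3333) + (-1.6667)·(-1.6667) + (1.3333)·(1.3333) + (-1.6667)·(-1.6667) + (-0.6667)·(-0.6667)) / 5 = 11.3333/5 = 2.2667
  S = [[2.9667, 0.9333],
 [0.9333, 2.2667]].

Step 3 — invert S. det(S) = 2.9667·2.2667 - (0.9333)² = 5.8533.
  S^{-1} = (1/det) · [[d, -b], [-b, a]] = [[0.3872, -0.1595],
 [-0.1595, 0.5068]].

Step 4 — quadratic form (x̄ - mu_0)^T · S^{-1} · (x̄ - mu_0):
  S^{-1} · (x̄ - mu_0) = (-0.3303, 0.8713),
  (x̄ - mu_0)^T · [...] = (-0.1667)·(-0.3303) + (1.6667)·(0.8713) = 1.5072.

Step 5 — scale by n: T² = 6 · 1.5072 = 9.0433.

T² ≈ 9.0433


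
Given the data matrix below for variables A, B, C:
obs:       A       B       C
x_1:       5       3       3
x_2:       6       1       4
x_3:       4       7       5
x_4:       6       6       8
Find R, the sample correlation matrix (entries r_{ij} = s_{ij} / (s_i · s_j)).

Step 1 — column means:
  mean(A) = (5 + 6 + 4 + 6) / 4 = 21/4 = 5.25
  mean(B) = (3 + 1 + 7 + 6) / 4 = 17/4 = 4.25
  mean(C) = (3 + 4 + 5 + 8) / 4 = 20/4 = 5

Step 2 — sample variances and covariances s[i,j] = (1/(n-1)) · Σ_k (x_{k,i} - mean_i) · (x_{k,j} - mean_j), with n-1 = 3:
  s[A,A] = ((-0.25)·(-0.25) + (0.75)·(0.75) + (-1.25)·(-1.25) + (0.75)·(0.75)) / 3 = 2.75/3 = 0.9167
  s[A,B] = ((-0.25)·(-1.25) + (0.75)·(-3.25) + (-1.25)·(2.75) + (0.75)·(1.75)) / 3 = -4.25/3 = -1.4167
  s[A,C] = ((-0.25)·(-2) + (0.75)·(-1) + (-1.25)·(0) + (0.75)·(3)) / 3 = 2/3 = 0.6667
  s[B,B] = ((-1.25)·(-1.25) + (-3.25)·(-3.25) + (2.75)·(2.75) + (1.75)·(1.75)) / 3 = 22.75/3 = 7.5833
  s[B,C] = ((-1.25)·(-2) + (-3.25)·(-1) + (2.75)·(0) + (1.75)·(3)) / 3 = 11/3 = 3.6667
  s[C,C] = ((-2)·(-2) + (-1)·(-1) + (0)·(0) + (3)·(3)) / 3 = 14/3 = 4.6667
  Sample standard deviations s_i = √(s[i,i]):
  s(A) = √(0.9167) = 0.9574
  s(B) = √(7.5833) = 2.7538
  s(C) = √(4.6667) = 2.1602

Step 3 — r_{ij} = s_{ij} / (s_i · s_j):
  r[A,A] = 1 (diagonal).
  r[A,B] = -1.4167 / (0.9574 · 2.7538) = -1.4167 / 2.6365 = -0.5373
  r[A,C] = 0.6667 / (0.9574 · 2.1602) = 0.6667 / 2.0683 = 0.3223
  r[B,B] = 1 (diagonal).
  r[B,C] = 3.6667 / (2.7538 · 2.1602) = 3.6667 / 5.9489 = 0.6164
  r[C,C] = 1 (diagonal).

R is symmetric with unit diagonal. Assembling:

R = [[1, -0.5373, 0.3223],
 [-0.5373, 1, 0.6164],
 [0.3223, 0.6164, 1]]


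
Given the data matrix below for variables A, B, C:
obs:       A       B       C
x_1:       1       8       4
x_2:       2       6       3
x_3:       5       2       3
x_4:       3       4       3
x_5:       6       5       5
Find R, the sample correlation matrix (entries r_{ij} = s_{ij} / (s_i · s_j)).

Step 1 — column means:
  mean(A) = (1 + 2 + 5 + 3 + 6) / 5 = 17/5 = 3.4
  mean(B) = (8 + 6 + 2 + 4 + 5) / 5 = 25/5 = 5
  mean(C) = (4 + 3 + 3 + 3 + 5) / 5 = 18/5 = 3.6

Step 2 — sample variances and covariances s[i,j] = (1/(n-1)) · Σ_k (x_{k,i} - mean_i) · (x_{k,j} - mean_j), with n-1 = 4:
  s[A,A] = ((-2.4)·(-2.4) + (-1.4)·(-1.4) + (1.6)·(1.6) + (-0.4)·(-0.4) + (2.6)·(2.6)) / 4 = 17.2/4 = 4.3
  s[A,B] = ((-2.4)·(3) + (-1.4)·(1) + (1.6)·(-3) + (-0.4)·(-1) + (2.6)·(0)) / 4 = -13/4 = -3.25
  s[A,C] = ((-2.4)·(0.4) + (-1.4)·(-0.6) + (1.6)·(-0.6) + (-0.4)·(-0.6) + (2.6)·(1.4)) / 4 = 2.8/4 = 0.7
  s[B,B] = ((3)·(3) + (1)·(1) + (-3)·(-3) + (-1)·(-1) + (0)·(0)) / 4 = 20/4 = 5
  s[B,C] = ((3)·(0.4) + (1)·(-0.6) + (-3)·(-0.6) + (-1)·(-0.6) + (0)·(1.4)) / 4 = 3/4 = 0.75
  s[C,C] = ((0.4)·(0.4) + (-0.6)·(-0.6) + (-0.6)·(-0.6) + (-0.6)·(-0.6) + (1.4)·(1.4)) / 4 = 3.2/4 = 0.8
  Sample standard deviations s_i = √(s[i,i]):
  s(A) = √(4.3) = 2.0736
  s(B) = √(5) = 2.2361
  s(C) = √(0.8) = 0.8944

Step 3 — r_{ij} = s_{ij} / (s_i · s_j):
  r[A,A] = 1 (diagonal).
  r[A,B] = -3.25 / (2.0736 · 2.2361) = -3.25 / 4.6368 = -0.7009
  r[A,C] = 0.7 / (2.0736 · 0.8944) = 0.7 / 1.8547 = 0.3774
  r[B,B] = 1 (diagonal).
  r[B,C] = 0.75 / (2.2361 · 0.8944) = 0.75 / 2 = 0.375
  r[C,C] = 1 (diagonal).

R is symmetric with unit diagonal. Assembling:

R = [[1, -0.7009, 0.3774],
 [-0.7009, 1, 0.375],
 [0.3774, 0.375, 1]]


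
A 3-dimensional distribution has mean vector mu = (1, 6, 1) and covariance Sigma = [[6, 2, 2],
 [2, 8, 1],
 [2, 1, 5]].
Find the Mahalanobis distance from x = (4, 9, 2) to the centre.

Step 1 — centre the observation: (x - mu) = (3, 3, 1).

Step 2 — invert Sigma (cofactor / det for 3×3, or solve directly):
  Sigma^{-1} = [[0.2053, -0.0421, -0.0737],
 [-0.0421, 0.1368, -0.0105],
 [-0.0737, -0.0105, 0.2316]].

Step 3 — form the quadratic (x - mu)^T · Sigma^{-1} · (x - mu):
  Sigma^{-1} · (x - mu) = (0.4158, 0.2737, -0.0211).
  (x - mu)^T · [Sigma^{-1} · (x - mu)] = (3)·(0.4158) + (3)·(0.2737) + (1)·(-0.0211) = 2.0474.

Step 4 — take square root: d = √(2.0474) ≈ 1.4309.

d(x, mu) = √(2.0474) ≈ 1.4309


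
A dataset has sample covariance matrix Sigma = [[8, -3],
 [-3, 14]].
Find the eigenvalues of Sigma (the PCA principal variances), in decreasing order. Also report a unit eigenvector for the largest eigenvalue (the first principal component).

Step 1 — characteristic polynomial of 2×2 Sigma:
  det(Sigma - λI) = λ² - trace · λ + det = 0.
  trace = 8 + 14 = 22, det = 8·14 - (-3)² = 103.
Step 2 — discriminant:
  Δ = trace² - 4·det = 484 - 412 = 72.
Step 3 — eigenvalues:
  λ = (trace ± √Δ)/2 = (22 ± 8.4853)/2,
  λ_1 = 15.2426,  λ_2 = 6.7574.

Step 4 — unit eigenvector for λ_1: solve (Sigma - λ_1 I)v = 0. First row:
  (8 - 15.2426)·v_x + (-3)·v_y = 0, i.e. (-7.2426)·v_x + (-3)·v_y = 0,
  so v ∝ (b, λ_1 - a) = (-3, 7.2426); multiply by -1 so the first entry is positive: u = (3, -7.2426).
  ||u|| = √((3)² + (-7.2426)²) = √(61.4558) ≈ 7.8394,
  v_1 = u/||u|| ≈ (0.3827, -0.9239) (||v_1|| = 1).

λ_1 = 15.2426,  λ_2 = 6.7574;  v_1 ≈ (0.3827, -0.9239)


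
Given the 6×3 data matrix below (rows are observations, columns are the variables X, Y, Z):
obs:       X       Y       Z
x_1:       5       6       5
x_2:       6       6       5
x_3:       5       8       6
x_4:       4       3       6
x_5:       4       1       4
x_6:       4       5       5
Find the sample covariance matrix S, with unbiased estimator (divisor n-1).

Step 1 — column means:
  mean(X) = (5 + 6 + 5 + 4 + 4 + 4) / 6 = 28/6 = 4.6667
  mean(Y) = (6 + 6 + 8 + 3 + 1 + 5) / 6 = 29/6 = 4.8333
  mean(Z) = (5 + 5 + 6 + 6 + 4 + 5) / 6 = 31/6 = 5.1667

Step 2 — sample covariance S[i,j] = (1/(n-1)) · Σ_k (x_{k,i} - mean_i) · (x_{k,j} - mean_j), with n-1 = 5.
  S[X,X] = ((0.3333)·(0.3333) + (1.3333)·(1.3333) + (0.3333)·(0.3333) + (-0.6667)·(-0.6667) + (-0.6667)·(-0.6667) + (-0.6667)·(-0.6667)) / 5 = 3.3333/5 = 0.6667
  S[X,Y] = ((0.3333)·(1.1667) + (1.3333)·(1.1667) + (0.3333)·(3.1667) + (-0.6667)·(-1.8333) + (-0.6667)·(-3.8333) + (-0.6667)·(0.1667)) / 5 = 6.6667/5 = 1.3333
  S[X,Z] = ((0.3333)·(-0.1667) + (1.3333)·(-0.1667) + (0.3333)·(0.8333) + (-0.6667)·(0.8333) + (-0.6667)·(-1.1667) + (-0.6667)·(-0.1667)) / 5 = 0.3333/5 = 0.0667
  S[Y,Y] = ((1.1667)·(1.1667) + (1.1667)·(1.1667) + (3.1667)·(3.1667) + (-1.8333)·(-1.8333) + (-3.8333)·(-3.8333) + (0.1667)·(0.1667)) / 5 = 30.8333/5 = 6.1667
  S[Y,Z] = ((1.1667)·(-0.1667) + (1.1667)·(-0.1667) + (3.1667)·(0.8333) + (-1.8333)·(0.8333) + (-3.8333)·(-1.1667) + (0.1667)·(-0.1667)) / 5 = 5.1667/5 = 1.0333
  S[Z,Z] = ((-0.1667)·(-0.1667) + (-0.1667)·(-0.1667) + (0.8333)·(0.8333) + (0.8333)·(0.8333) + (-1.1667)·(-1.1667) + (-0.1667)·(-0.1667)) / 5 = 2.8333/5 = 0.5667

S is symmetric (S[j,i] = S[i,j]). Assembling:

S = [[0.6667, 1.3333, 0.0667],
 [1.3333, 6.1667, 1.0333],
 [0.0667, 1.0333, 0.5667]]


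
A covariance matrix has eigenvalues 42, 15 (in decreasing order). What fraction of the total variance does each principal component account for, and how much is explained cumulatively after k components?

Step 1 — total variance = trace(Sigma) = Σ λ_i = 42 + 15 = 57.

Step 2 — fraction explained by component i = λ_i / Σ λ:
  PC1: 42/57 = 0.7368
  PC2: 15/57 = 0.2632

Step 3 — cumulative fraction after k components = (λ_1 + ... + λ_k) / Σ λ:
  k = 1: 42/57 = 0.7368
  k = 2: (42 + 15)/57 = 57/57 = 1

Summary (fraction, with percent):

explained: PC1 0.7368 (73.68%), PC2 0.2632 (26.32%);  cumulative: 0.7368, 1


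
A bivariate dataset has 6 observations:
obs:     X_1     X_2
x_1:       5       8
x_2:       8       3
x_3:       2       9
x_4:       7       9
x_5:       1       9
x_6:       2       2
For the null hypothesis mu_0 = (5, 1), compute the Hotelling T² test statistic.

Step 1 — sample mean vector:
  mean(X_1) = (5 + 8 + 2 + 7 + 1 + 2) / 6 = 25/6 = 4.1667
  mean(X_2) = (8 + 3 + 9 + 9 + 9 + 2) / 6 = 40/6 = 6.6667
  x̄ = (4.1667, 6.6667),  deviation x̄ - mu_0 = (4.1667, 6.6667) - (5, 1) = (-0.8333, 5.6667).

Step 2 — sample covariance matrix, S[i,j] = (1/(n-1)) · Σ_k (x_{k,i} - mean_i) · (x_{k,j} - mean_j), divisor n-1 = 5:
  S[X_1,X_1] = ((0.8333)·(0.8333) + (3.8333)·(3.8333) + (-2.1667)·(-2.1667) + (2.8333)·(2.8333) + (-3.1667)·(-3.1667) + (-2.1667)·(-2.1667)) / 5 = 42.8333/5 = 8.5667
  S[X_1,X_2] = ((0.8333)·(1.3333) + (3.8333)·(-3.6667) + (-2.1667)·(2.3333) + (2.8333)·(2.3333) + (-3.1667)·(2.3333) + (-2.1667)·(-4.6667)) / 5 = -8.6667/5 = -1.7333
  S[X_2,X_2] = ((1.3333)·(1.3333) + (-3.6667)·(-3.6667) + (2.3333)·(2.3333) + (2.3333)·(2.3333) + (2.3333)·(2.3333) + (-4.6667)·(-4.6667)) / 5 = 53.3333/5 = 10.6667
  S = [[8.5667, -1.7333],
 [-1.7333, 10.6667]].

Step 3 — invert S. det(S) = 8.5667·10.6667 - (-1.7333)² = 88.3733.
  S^{-1} = (1/det) · [[d, -b], [-b, a]] = [[0.1207, 0.0196],
 [0.0196, 0.0969]].

Step 4 — quadratic form (x̄ - mu_0)^T · S^{-1} · (x̄ - mu_0):
  S^{-1} · (x̄ - mu_0) = (0.0106, 0.533),
  (x̄ - mu_0)^T · [...] = (-0.8333)·(0.0106) + (5.6667)·(0.533) = 3.0113.

Step 5 — scale by n: T² = 6 · 3.0113 = 18.068.

T² ≈ 18.068


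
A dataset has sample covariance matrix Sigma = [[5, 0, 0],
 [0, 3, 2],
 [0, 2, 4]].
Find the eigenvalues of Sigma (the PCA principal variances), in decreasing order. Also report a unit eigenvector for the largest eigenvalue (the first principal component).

Step 1 — characteristic polynomial p(λ) = det(λI - Sigma) = λ³ - tr·λ² + c_1·λ - det, where tr = trace, c_1 = sum of the principal 2×2 minors, det = det(Sigma):
  tr = 5 + 3 + 4 = 12,
  c_1 = (5·3 - (0)²) + (5·4 - (0)²) + (3·4 - (2)²) = 15 + 20 + 8 = 43,
  det = 5·(3·4 - (2)²) - (0)·((0)·4 - (2)·(0)) + (0)·((0)·(2) - 3·(0)) = 5·(8) - (0)·(0) + (0)·(0) = 40.
  So p(λ) = λ³ - 12λ² + 43λ - 40.
Step 2 — look for an integer root (rational root theorem: any rational root is an integer divisor of 40). Testing λ = 5:
  p(5) = 125 - 300 + 215 - 40 = 0  ✓
  Dividing out (λ - 5): p(λ) = (λ - 5)(λ² - 7λ + 8).
Step 3 — remaining eigenvalues from the quadratic λ² - 7λ + 8 = 0:
  Δ = 7² - 4·8 = 49 - 32 = 17,  λ = (7 ± √17)/2 = (7 ± 4.1231)/2 ≈ 5.5616 or 1.4384.
  Sorted: λ_1 = 5.5616,  λ_2 = 5,  λ_3 = 1.4384  (check: sum = 12 = tr ✓).

Step 4 — unit eigenvector for λ_1 ≈ 5.5616: v spans the null space of (Sigma - λ_1 I), whose rows are
  r_1 = (-0.5616, 0, 0),  r_2 = (0, -2.5616, 2),  r_3 = (0, 2, -1.5616).
  v is orthogonal to every row, so take v ∝ r_1 × r_2 = ((0)·(2) - (0)·(-2.5616), (0)·(0) - (-0.5616)·(2), (-0.5616)·(-2.5616) - (0)·(0)) ≈ (0, 1.1231, 1.4384).
  Let u = (0, 1.1231, 1.4384).
  ||u|| = √((0)² + (1.1231)² + (1.4384)²) = √(3.3305) ≈ 1.825,  v_1 = u/||u|| ≈ (0, 0.6154, 0.7882) (||v_1|| = 1).

λ_1 = 5.5616,  λ_2 = 5,  λ_3 = 1.4384;  v_1 ≈ (0, 0.6154, 0.7882)


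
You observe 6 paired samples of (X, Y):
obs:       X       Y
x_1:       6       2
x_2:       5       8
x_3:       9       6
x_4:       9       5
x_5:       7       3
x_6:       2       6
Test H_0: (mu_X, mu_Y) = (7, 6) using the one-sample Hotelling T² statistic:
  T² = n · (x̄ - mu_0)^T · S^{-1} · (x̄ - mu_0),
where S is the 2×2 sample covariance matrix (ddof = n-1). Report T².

Step 1 — sample mean vector:
  mean(X) = (6 + 5 + 9 + 9 + 7 + 2) / 6 = 38/6 = 6.3333
  mean(Y) = (2 + 8 + 6 + 5 + 3 + 6) / 6 = 30/6 = 5
  x̄ = (6.3333, 5),  deviation x̄ - mu_0 = (6.3333, 5) - (7, 6) = (-0.6667, -1).

Step 2 — sample covariance matrix, S[i,j] = (1/(n-1)) · Σ_k (x_{k,i} - mean_i) · (x_{k,j} - mean_j), divisor n-1 = 5:
  S[X,X] = ((-0.3333)·(-0.3333) + (-1.3333)·(-1.3333) + (2.6667)·(2.6667) + (2.6667)·(2.6667) + (0.6667)·(0.6667) + (-4.3333)·(-4.3333)) / 5 = 35.3333/5 = 7.0667
  S[X,Y] = ((-0.3333)·(-3) + (-1.3333)·(3) + (2.6667)·(1) + (2.6667)·(0) + (0.6667)·(-2) + (-4.3333)·(1)) / 5 = -6/5 = -1.2
  S[Y,Y] = ((-3)·(-3) + (3)·(3) + (1)·(1) + (0)·(0) + (-2)·(-2) + (1)·(1)) / 5 = 24/5 = 4.8
  S = [[7.0667, -1.2],
 [-1.2, 4.8]].

Step 3 — invert S. det(S) = 7.0667·4.8 - (-1.2)² = 32.48.
  S^{-1} = (1/det) · [[d, -b], [-b, a]] = [[0.1478, 0.0369],
 [0.0369, 0.2176]].

Step 4 — quadratic form (x̄ - mu_0)^T · S^{-1} · (x̄ - mu_0):
  S^{-1} · (x̄ - mu_0) = (-0.1355, -0.2422),
  (x̄ - mu_0)^T · [...] = (-0.6667)·(-0.1355) + (-1)·(-0.2422) = 0.3325.

Step 5 — scale by n: T² = 6 · 0.3325 = 1.9951.

T² ≈ 1.9951


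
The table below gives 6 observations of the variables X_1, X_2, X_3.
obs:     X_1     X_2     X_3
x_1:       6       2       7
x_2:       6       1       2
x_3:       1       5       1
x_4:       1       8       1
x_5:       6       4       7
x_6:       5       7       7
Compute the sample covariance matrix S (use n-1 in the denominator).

Step 1 — column means:
  mean(X_1) = (6 + 6 + 1 + 1 + 6 + 5) / 6 = 25/6 = 4.1667
  mean(X_2) = (2 + 1 + 5 + 8 + 4 + 7) / 6 = 27/6 = 4.5
  mean(X_3) = (7 + 2 + 1 + 1 + 7 + 7) / 6 = 25/6 = 4.1667

Step 2 — sample covariance S[i,j] = (1/(n-1)) · Σ_k (x_{k,i} - mean_i) · (x_{k,j} - mean_j), with n-1 = 5.
  S[X_1,X_1] = ((1.8333)·(1.8333) + (1.8333)·(1.8333) + (-3.1667)·(-3.1667) + (-3.1667)·(-3.1667) + (1.8333)·(1.8333) + (0.8333)·(0.8333)) / 5 = 30.8333/5 = 6.1667
  S[X_1,X_2] = ((1.8333)·(-2.5) + (1.8333)·(-3.5) + (-3.1667)·(0.5) + (-3.1667)·(3.5) + (1.8333)·(-0.5) + (0.8333)·(2.5)) / 5 = -22.5/5 = -4.5
  S[X_1,X_3] = ((1.8333)·(2.8333) + (1.8333)·(-2.1667) + (-3.1667)·(-3.1667) + (-3.1667)·(-3.1667) + (1.8333)·(2.8333) + (0.8333)·(2.8333)) / 5 = 28.8333/5 = 5.7667
  S[X_2,X_2] = ((-2.5)·(-2.5) + (-3.5)·(-3.5) + (0.5)·(0.5) + (3.5)·(3.5) + (-0.5)·(-0.5) + (2.5)·(2.5)) / 5 = 37.5/5 = 7.5
  S[X_2,X_3] = ((-2.5)·(2.8333) + (-3.5)·(-2.1667) + (0.5)·(-3.1667) + (3.5)·(-3.1667) + (-0.5)·(2.8333) + (2.5)·(2.8333)) / 5 = -6.5/5 = -1.3
  S[X_3,X_3] = ((2.8333)·(2.8333) + (-2.1667)·(-2.1667) + (-3.1667)·(-3.1667) + (-3.1667)·(-3.1667) + (2.8333)·(2.8333) + (2.8333)·(2.8333)) / 5 = 48.8333/5 = 9.7667

S is symmetric (S[j,i] = S[i,j]). Assembling:

S = [[6.1667, -4.5, 5.7667],
 [-4.5, 7.5, -1.3],
 [5.7667, -1.3, 9.7667]]


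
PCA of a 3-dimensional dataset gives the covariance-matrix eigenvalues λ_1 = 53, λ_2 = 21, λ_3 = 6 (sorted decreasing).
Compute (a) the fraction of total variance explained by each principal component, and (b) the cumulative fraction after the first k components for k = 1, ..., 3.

Step 1 — total variance = trace(Sigma) = Σ λ_i = 53 + 21 + 6 = 80.

Step 2 — fraction explained by component i = λ_i / Σ λ:
  PC1: 53/80 = 0.6625
  PC2: 21/80 = 0.2625
  PC3: 6/80 = 0.075

Step 3 — cumulative fraction after k components = (λ_1 + ... + λ_k) / Σ λ:
  k = 1: 53/80 = 0.6625
  k = 2: (53 + 21)/80 = 74/80 = 0.925
  k = 3: (53 + 21 + 6)/80 = 80/80 = 1

Summary (fraction, with percent):

explained: PC1 0.6625 (66.25%), PC2 0.2625 (26.25%), PC3 0.075 (7.5%);  cumulative: 0.6625, 0.925, 1


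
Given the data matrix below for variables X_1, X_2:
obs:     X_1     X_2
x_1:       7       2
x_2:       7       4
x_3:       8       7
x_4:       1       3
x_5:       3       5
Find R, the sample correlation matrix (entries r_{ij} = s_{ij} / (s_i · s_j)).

Step 1 — column means:
  mean(X_1) = (7 + 7 + 8 + 1 + 3) / 5 = 26/5 = 5.2
  mean(X_2) = (2 + 4 + 7 + 3 + 5) / 5 = 21/5 = 4.2

Step 2 — sample variances and covariances s[i,j] = (1/(n-1)) · Σ_k (x_{k,i} - mean_i) · (x_{k,j} - mean_j), with n-1 = 4:
  s[X_1,X_1] = ((1.8)·(1.8) + (1.8)·(1.8) + (2.8)·(2.8) + (-4.2)·(-4.2) + (-2.2)·(-2.2)) / 4 = 36.8/4 = 9.2
  s[X_1,X_2] = ((1.8)·(-2.2) + (1.8)·(-0.2) + (2.8)·(2.8) + (-4.2)·(-1.2) + (-2.2)·(0.8)) / 4 = 6.8/4 = 1.7
  s[X_2,X_2] = ((-2.2)·(-2.2) + (-0.2)·(-0.2) + (2.8)·(2.8) + (-1.2)·(-1.2) + (0.8)·(0.8)) / 4 = 14.8/4 = 3.7
  Sample standard deviations s_i = √(s[i,i]):
  s(X_1) = √(9.2) = 3.0332
  s(X_2) = √(3.7) = 1.9235

Step 3 — r_{ij} = s_{ij} / (s_i · s_j):
  r[X_1,X_1] = 1 (diagonal).
  r[X_1,X_2] = 1.7 / (3.0332 · 1.9235) = 1.7 / 5.8344 = 0.2914
  r[X_2,X_2] = 1 (diagonal).

R is symmetric with unit diagonal. Assembling:

R = [[1, 0.2914],
 [0.2914, 1]]


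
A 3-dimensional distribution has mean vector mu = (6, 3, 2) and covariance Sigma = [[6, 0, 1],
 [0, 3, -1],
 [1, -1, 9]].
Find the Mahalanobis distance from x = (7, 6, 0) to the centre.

Step 1 — centre the observation: (x - mu) = (1, 3, -2).

Step 2 — invert Sigma (cofactor / det for 3×3, or solve directly):
  Sigma^{-1} = [[0.1699, -0.0065, -0.0196],
 [-0.0065, 0.3464, 0.0392],
 [-0.0196, 0.0392, 0.1176]].

Step 3 — form the quadratic (x - mu)^T · Sigma^{-1} · (x - mu):
  Sigma^{-1} · (x - mu) = (0.1895, 0.9542, -0.1373).
  (x - mu)^T · [Sigma^{-1} · (x - mu)] = (1)·(0.1895) + (3)·(0.9542) + (-2)·(-0.1373) = 3.3268.

Step 4 — take square root: d = √(3.3268) ≈ 1.824.

d(x, mu) = √(3.3268) ≈ 1.824


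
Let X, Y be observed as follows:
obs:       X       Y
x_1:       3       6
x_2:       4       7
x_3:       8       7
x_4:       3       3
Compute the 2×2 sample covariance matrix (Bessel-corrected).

Step 1 — column means:
  mean(X) = (3 + 4 + 8 + 3) / 4 = 18/4 = 4.5
  mean(Y) = (6 + 7 + 7 + 3) / 4 = 23/4 = 5.75

Step 2 — sample covariance S[i,j] = (1/(n-1)) · Σ_k (x_{k,i} - mean_i) · (x_{k,j} - mean_j), with n-1 = 3.
  S[X,X] = ((-1.5)·(-1.5) + (-0.5)·(-0.5) + (3.5)·(3.5) + (-1.5)·(-1.5)) / 3 = 17/3 = 5.6667
  S[X,Y] = ((-1.5)·(0.25) + (-0.5)·(1.25) + (3.5)·(1.25) + (-1.5)·(-2.75)) / 3 = 7.5/3 = 2.5
  S[Y,Y] = ((0.25)·(0.25) + (1.25)·(1.25) + (1.25)·(1.25) + (-2.75)·(-2.75)) / 3 = 10.75/3 = 3.5833

S is symmetric (S[j,i] = S[i,j]). Assembling:

S = [[5.6667, 2.5],
 [2.5, 3.5833]]


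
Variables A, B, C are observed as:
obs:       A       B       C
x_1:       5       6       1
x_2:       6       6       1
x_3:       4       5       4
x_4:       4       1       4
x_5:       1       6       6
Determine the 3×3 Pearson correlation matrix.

Step 1 — column means:
  mean(A) = (5 + 6 + 4 + 4 + 1) / 5 = 20/5 = 4
  mean(B) = (6 + 6 + 5 + 1 + 6) / 5 = 24/5 = 4.8
  mean(C) = (1 + 1 + 4 + 4 + 6) / 5 = 16/5 = 3.2

Step 2 — sample variances and covariances s[i,j] = (1/(n-1)) · Σ_k (x_{k,i} - mean_i) · (x_{k,j} - mean_j), with n-1 = 4:
  s[A,A] = ((1)·(1) + (2)·(2) + (0)·(0) + (0)·(0) + (-3)·(-3)) / 4 = 14/4 = 3.5
  s[A,B] = ((1)·(1.2) + (2)·(1.2) + (0)·(0.2) + (0)·(-3.8) + (-3)·(1.2)) / 4 = 0/4 = 0
  s[A,C] = ((1)·(-2.2) + (2)·(-2.2) + (0)·(0.8) + (0)·(0.8) + (-3)·(2.8)) / 4 = -15/4 = -3.75
  s[B,B] = ((1.2)·(1.2) + (1.2)·(1.2) + (0.2)·(0.2) + (-3.8)·(-3.8) + (1.2)·(1.2)) / 4 = 18.8/4 = 4.7
  s[B,C] = ((1.2)·(-2.2) + (1.2)·(-2.2) + (0.2)·(0.8) + (-3.8)·(0.8) + (1.2)·(2.8)) / 4 = -4.8/4 = -1.2
  s[C,C] = ((-2.2)·(-2.2) + (-2.2)·(-2.2) + (0.8)·(0.8) + (0.8)·(0.8) + (2.8)·(2.8)) / 4 = 18.8/4 = 4.7
  Sample standard deviations s_i = √(s[i,i]):
  s(A) = √(3.5) = 1.8708
  s(B) = √(4.7) = 2.1679
  s(C) = √(4.7) = 2.1679

Step 3 — r_{ij} = s_{ij} / (s_i · s_j):
  r[A,A] = 1 (diagonal).
  r[A,B] = 0 / (1.8708 · 2.1679) = 0 / 4.0559 = 0
  r[A,C] = -3.75 / (1.8708 · 2.1679) = -3.75 / 4.0559 = -0.9246
  r[B,B] = 1 (diagonal).
  r[B,C] = -1.2 / (2.1679 · 2.1679) = -1.2 / 4.7 = -0.2553
  r[C,C] = 1 (diagonal).

R is symmetric with unit diagonal. Assembling:

R = [[1, 0, -0.9246],
 [0, 1, -0.2553],
 [-0.9246, -0.2553, 1]]


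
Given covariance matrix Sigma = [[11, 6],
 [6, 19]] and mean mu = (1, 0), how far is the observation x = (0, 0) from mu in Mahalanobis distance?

Step 1 — centre the observation: (x - mu) = (-1, 0).

Step 2 — invert Sigma. det(Sigma) = 11·19 - (6)² = 173.
  Sigma^{-1} = (1/det) · [[d, -b], [-b, a]] = [[0.1098, -0.0347],
 [-0.0347, 0.0636]].

Step 3 — form the quadratic (x - mu)^T · Sigma^{-1} · (x - mu):
  Sigma^{-1} · (x - mu) = (-0.1098, 0.0347).
  (x - mu)^T · [Sigma^{-1} · (x - mu)] = (-1)·(-0.1098) + (0)·(0.0347) = 0.1098.

Step 4 — take square root: d = √(0.1098) ≈ 0.3314.

d(x, mu) = √(0.1098) ≈ 0.3314


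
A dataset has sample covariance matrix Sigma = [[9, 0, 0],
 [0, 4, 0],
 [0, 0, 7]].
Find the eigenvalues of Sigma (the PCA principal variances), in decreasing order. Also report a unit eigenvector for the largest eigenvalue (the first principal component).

Step 1 — characteristic polynomial p(λ) = det(λI - Sigma) = λ³ - tr·λ² + c_1·λ - det, where tr = trace, c_1 = sum of the principal 2×2 minors, det = det(Sigma):
  tr = 9 + 4 + 7 = 20,
  c_1 = (9·4 - (0)²) + (9·7 - (0)²) + (4·7 - (0)²) = 36 + 63 + 28 = 127,
  det = 9·(4·7 - (0)²) - (0)·((0)·7 - (0)·(0)) + (0)·((0)·(0) - 4·(0)) = 9·(28) - (0)·(0) + (0)·(0) = 252.
  So p(λ) = λ³ - 20λ² + 127λ - 252.
Step 2 — look for an integer root (rational root theorem: any rational root is an integer divisor of 252). Testing λ = 4:
  p(4) = 64 - 320 + 508 - 252 = 0  ✓
  Dividing out (λ - 4): p(λ) = (λ - 4)(λ² - 16λ + 63).
Step 3 — remaining eigenvalues from the quadratic λ² - 16λ + 63 = 0:
  Δ = 16² - 4·63 = 256 - 252 = 4,  λ = (16 ± √4)/2 = (16 ± 2)/2 = 9 or 7.
  Sorted: λ_1 = 9,  λ_2 = 7,  λ_3 = 4  (check: sum = 20 = tr ✓).

Step 4 — unit eigenvector for λ_1 = 9: v spans the null space of (Sigma - λ_1 I), whose rows are
  r_1 = (0, 0, 0),  r_2 = (0, -5, 0),  r_3 = (0, 0, -2).
  v is orthogonal to every row, so take v ∝ r_2 × r_3 = ((-5)·(-2) - (0)·(0), (0)·(0) - (0)·(-2), (0)·(0) - (-5)·(0)) = (10, 0, 0).
  Rescale (divide by 10): u = (1, 0, 0).
  ||u|| = √((1)² + (0)² + (0)²) = √(1) = 1,  v_1 = u/||u|| ≈ (1, 0, 0) (||v_1|| = 1).

λ_1 = 9,  λ_2 = 7,  λ_3 = 4;  v_1 ≈ (1, 0, 0)


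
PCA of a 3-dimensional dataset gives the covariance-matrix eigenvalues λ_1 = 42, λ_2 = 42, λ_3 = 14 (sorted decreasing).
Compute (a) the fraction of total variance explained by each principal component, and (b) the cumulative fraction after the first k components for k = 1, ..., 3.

Step 1 — total variance = trace(Sigma) = Σ λ_i = 42 + 42 + 14 = 98.

Step 2 — fraction explained by component i = λ_i / Σ λ:
  PC1: 42/98 = 0.4286
  PC2: 42/98 = 0.4286
  PC3: 14/98 = 0.1429

Step 3 — cumulative fraction after k components = (λ_1 + ... + λ_k) / Σ λ:
  k = 1: 42/98 = 0.4286
  k = 2: (42 + 42)/98 = 84/98 = 0.8571
  k = 3: (42 + 42 + 14)/98 = 98/98 = 1

Summary (fraction, with percent):

explained: PC1 0.4286 (42.86%), PC2 0.4286 (42.86%), PC3 0.1429 (14.29%);  cumulative: 0.4286, 0.8571, 1


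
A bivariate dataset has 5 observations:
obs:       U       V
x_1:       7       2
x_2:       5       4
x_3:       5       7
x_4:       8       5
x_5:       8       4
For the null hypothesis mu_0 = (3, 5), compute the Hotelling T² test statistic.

Step 1 — sample mean vector:
  mean(U) = (7 + 5 + 5 + 8 + 8) / 5 = 33/5 = 6.6
  mean(V) = (2 + 4 + 7 + 5 + 4) / 5 = 22/5 = 4.4
  x̄ = (6.6, 4.4),  deviation x̄ - mu_0 = (6.6, 4.4) - (3, 5) = (3.6, -0.6).

Step 2 — sample covariance matrix, S[i,j] = (1/(n-1)) · Σ_k (x_{k,i} - mean_i) · (x_{k,j} - mean_j), divisor n-1 = 4:
  S[U,U] = ((0.4)·(0.4) + (-1.6)·(-1.6) + (-1.6)·(-1.6) + (1.4)·(1.4) + (1.4)·(1.4)) / 4 = 9.2/4 = 2.3
  S[U,V] = ((0.4)·(-2.4) + (-1.6)·(-0.4) + (-1.6)·(2.6) + (1.4)·(0.6) + (1.4)·(-0.4)) / 4 = -4.2/4 = -1.05
  S[V,V] = ((-2.4)·(-2.4) + (-0.4)·(-0.4) + (2.6)·(2.6) + (0.6)·(0.6) + (-0.4)·(-0.4)) / 4 = 13.2/4 = 3.3
  S = [[2.3, -1.05],
 [-1.05, 3.3]].

Step 3 — invert S. det(S) = 2.3·3.3 - (-1.05)² = 6.4875.
  S^{-1} = (1/det) · [[d, -b], [-b, a]] = [[0.5087, 0.1618],
 [0.1618, 0.3545]].

Step 4 — quadratic form (x̄ - mu_0)^T · S^{-1} · (x̄ - mu_0):
  S^{-1} · (x̄ - mu_0) = (1.7341, 0.3699),
  (x̄ - mu_0)^T · [...] = (3.6)·(1.7341) + (-0.6)·(0.3699) = 6.0208.

Step 5 — scale by n: T² = 5 · 6.0208 = 30.104.

T² ≈ 30.104


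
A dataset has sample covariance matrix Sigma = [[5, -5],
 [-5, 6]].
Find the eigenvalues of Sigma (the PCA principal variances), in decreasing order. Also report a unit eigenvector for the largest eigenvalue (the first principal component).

Step 1 — characteristic polynomial of 2×2 Sigma:
  det(Sigma - λI) = λ² - trace · λ + det = 0.
  trace = 5 + 6 = 11, det = 5·6 - (-5)² = 5.
Step 2 — discriminant:
  Δ = trace² - 4·det = 121 - 20 = 101.
Step 3 — eigenvalues:
  λ = (trace ± √Δ)/2 = (11 ± 10.0499)/2,
  λ_1 = 10.5249,  λ_2 = 0.4751.

Step 4 — unit eigenvector for λ_1: solve (Sigma - λ_1 I)v = 0. First row:
  (5 - 10.5249)·v_x + (-5)·v_y = 0, i.e. (-5.5249)·v_x + (-5)·v_y = 0,
  so v ∝ (b, λ_1 - a) = (-5, 5.5249); multiply by -1 so the first entry is positive: u = (5, -5.5249).
  ||u|| = √((5)² + (-5.5249)²) = √(55.5249) ≈ 7.4515,
  v_1 = u/||u|| ≈ (0.671, -0.7415) (||v_1|| = 1).

λ_1 = 10.5249,  λ_2 = 0.4751;  v_1 ≈ (0.671, -0.7415)


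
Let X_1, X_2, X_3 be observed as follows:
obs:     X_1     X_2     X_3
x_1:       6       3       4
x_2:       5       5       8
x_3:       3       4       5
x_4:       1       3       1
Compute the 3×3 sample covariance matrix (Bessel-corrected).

Step 1 — column means:
  mean(X_1) = (6 + 5 + 3 + 1) / 4 = 15/4 = 3.75
  mean(X_2) = (3 + 5 + 4 + 3) / 4 = 15/4 = 3.75
  mean(X_3) = (4 + 8 + 5 + 1) / 4 = 18/4 = 4.5

Step 2 — sample covariance S[i,j] = (1/(n-1)) · Σ_k (x_{k,i} - mean_i) · (x_{k,j} - mean_j), with n-1 = 3.
  S[X_1,X_1] = ((2.25)·(2.25) + (1.25)·(1.25) + (-0.75)·(-0.75) + (-2.75)·(-2.75)) / 3 = 14.75/3 = 4.9167
  S[X_1,X_2] = ((2.25)·(-0.75) + (1.25)·(1.25) + (-0.75)·(0.25) + (-2.75)·(-0.75)) / 3 = 1.75/3 = 0.5833
  S[X_1,X_3] = ((2.25)·(-0.5) + (1.25)·(3.5) + (-0.75)·(0.5) + (-2.75)·(-3.5)) / 3 = 12.5/3 = 4.1667
  S[X_2,X_2] = ((-0.75)·(-0.75) + (1.25)·(1.25) + (0.25)·(0.25) + (-0.75)·(-0.75)) / 3 = 2.75/3 = 0.9167
  S[X_2,X_3] = ((-0.75)·(-0.5) + (1.25)·(3.5) + (0.25)·(0.5) + (-0.75)·(-3.5)) / 3 = 7.5/3 = 2.5
  S[X_3,X_3] = ((-0.5)·(-0.5) + (3.5)·(3.5) + (0.5)·(0.5) + (-3.5)·(-3.5)) / 3 = 25/3 = 8.3333

S is symmetric (S[j,i] = S[i,j]). Assembling:

S = [[4.9167, 0.5833, 4.1667],
 [0.5833, 0.9167, 2.5],
 [4.1667, 2.5, 8.3333]]


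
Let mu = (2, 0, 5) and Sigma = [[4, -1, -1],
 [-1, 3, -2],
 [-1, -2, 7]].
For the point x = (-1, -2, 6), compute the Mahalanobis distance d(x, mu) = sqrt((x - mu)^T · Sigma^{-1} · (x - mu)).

Step 1 — centre the observation: (x - mu) = (-3, -2, 1).

Step 2 — invert Sigma (cofactor / det for 3×3, or solve directly):
  Sigma^{-1} = [[0.3148, 0.1667, 0.0926],
 [0.1667, 0.5, 0.1667],
 [0.0926, 0.1667, 0.2037]].

Step 3 — form the quadratic (x - mu)^T · Sigma^{-1} · (x - mu):
  Sigma^{-1} · (x - mu) = (-1.1852, -1.3333, -0.4074).
  (x - mu)^T · [Sigma^{-1} · (x - mu)] = (-3)·(-1.1852) + (-2)·(-1.3333) + (1)·(-0.4074) = 5.8148.

Step 4 — take square root: d = √(5.8148) ≈ 2.4114.

d(x, mu) = √(5.8148) ≈ 2.4114


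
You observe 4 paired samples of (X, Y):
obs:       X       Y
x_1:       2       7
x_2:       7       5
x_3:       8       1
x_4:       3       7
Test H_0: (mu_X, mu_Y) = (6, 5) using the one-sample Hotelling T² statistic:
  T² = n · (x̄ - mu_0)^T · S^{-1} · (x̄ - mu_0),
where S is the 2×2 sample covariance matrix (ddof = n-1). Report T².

Step 1 — sample mean vector:
  mean(X) = (2 + 7 + 8 + 3) / 4 = 20/4 = 5
  mean(Y) = (7 + 5 + 1 + 7) / 4 = 20/4 = 5
  x̄ = (5, 5),  deviation x̄ - mu_0 = (5, 5) - (6, 5) = (-1, 0).

Step 2 — sample covariance matrix, S[i,j] = (1/(n-1)) · Σ_k (x_{k,i} - mean_i) · (x_{k,j} - mean_j), divisor n-1 = 3:
  S[X,X] = ((-3)·(-3) + (2)·(2) + (3)·(3) + (-2)·(-2)) / 3 = 26/3 = 8.6667
  S[X,Y] = ((-3)·(2) + (2)·(0) + (3)·(-4) + (-2)·(2)) / 3 = -22/3 = -7.3333
  S[Y,Y] = ((2)·(2) + (0)·(0) + (-4)·(-4) + (2)·(2)) / 3 = 24/3 = 8
  S = [[8.6667, -7.3333],
 [-7.3333, 8]].

Step 3 — invert S. det(S) = 8.6667·8 - (-7.3333)² = 15.5556.
  S^{-1} = (1/det) · [[d, -b], [-b, a]] = [[0.5143, 0.4714],
 [0.4714, 0.5571]].

Step 4 — quadratic form (x̄ - mu_0)^T · S^{-1} · (x̄ - mu_0):
  S^{-1} · (x̄ - mu_0) = (-0.5143, -0.4714),
  (x̄ - mu_0)^T · [...] = (-1)·(-0.5143) + (0)·(-0.4714) = 0.5143.

Step 5 — scale by n: T² = 4 · 0.5143 = 2.0571.

T² ≈ 2.0571


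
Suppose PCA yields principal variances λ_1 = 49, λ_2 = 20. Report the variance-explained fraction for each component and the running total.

Step 1 — total variance = trace(Sigma) = Σ λ_i = 49 + 20 = 69.

Step 2 — fraction explained by component i = λ_i / Σ λ:
  PC1: 49/69 = 0.7101
  PC2: 20/69 = 0.2899

Step 3 — cumulative fraction after k components = (λ_1 + ... + λ_k) / Σ λ:
  k = 1: 49/69 = 0.7101
  k = 2: (49 + 20)/69 = 69/69 = 1

Summary (fraction, with percent):

explained: PC1 0.7101 (71.01%), PC2 0.2899 (28.99%);  cumulative: 0.7101, 1


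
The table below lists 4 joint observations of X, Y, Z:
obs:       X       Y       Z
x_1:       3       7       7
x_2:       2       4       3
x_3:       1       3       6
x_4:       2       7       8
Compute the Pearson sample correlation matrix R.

Step 1 — column means:
  mean(X) = (3 + 2 + 1 + 2) / 4 = 8/4 = 2
  mean(Y) = (7 + 4 + 3 + 7) / 4 = 21/4 = 5.25
  mean(Z) = (7 + 3 + 6 + 8) / 4 = 24/4 = 6

Step 2 — sample variances and covariances s[i,j] = (1/(n-1)) · Σ_k (x_{k,i} - mean_i) · (x_{k,j} - mean_j), with n-1 = 3:
  s[X,X] = ((1)·(1) + (0)·(0) + (-1)·(-1) + (0)·(0)) / 3 = 2/3 = 0.6667
  s[X,Y] = ((1)·(1.75) + (0)·(-1.25) + (-1)·(-2.25) + (0)·(1.75)) / 3 = 4/3 = 1.3333
  s[X,Z] = ((1)·(1) + (0)·(-3) + (-1)·(0) + (0)·(2)) / 3 = 1/3 = 0.3333
  s[Y,Y] = ((1.75)·(1.75) + (-1.25)·(-1.25) + (-2.25)·(-2.25) + (1.75)·(1.75)) / 3 = 12.75/3 = 4.25
  s[Y,Z] = ((1.75)·(1) + (-1.25)·(-3) + (-2.25)·(0) + (1.75)·(2)) / 3 = 9/3 = 3
  s[Z,Z] = ((1)·(1) + (-3)·(-3) + (0)·(0) + (2)·(2)) / 3 = 14/3 = 4.6667
  Sample standard deviations s_i = √(s[i,i]):
  s(X) = √(0.6667) = 0.8165
  s(Y) = √(4.25) = 2.0616
  s(Z) = √(4.6667) = 2.1602

Step 3 — r_{ij} = s_{ij} / (s_i · s_j):
  r[X,X] = 1 (diagonal).
  r[X,Y] = 1.3333 / (0.8165 · 2.0616) = 1.3333 / 1.6833 = 0.7921
  r[X,Z] = 0.3333 / (0.8165 · 2.1602) = 0.3333 / 1.7638 = 0.189
  r[Y,Y] = 1 (diagonal).
  r[Y,Z] = 3 / (2.0616 · 2.1602) = 3 / 4.4535 = 0.6736
  r[Z,Z] = 1 (diagonal).

R is symmetric with unit diagonal. Assembling:

R = [[1, 0.7921, 0.189],
 [0.7921, 1, 0.6736],
 [0.189, 0.6736, 1]]


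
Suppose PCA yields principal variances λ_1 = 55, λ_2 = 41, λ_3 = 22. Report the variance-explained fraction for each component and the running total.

Step 1 — total variance = trace(Sigma) = Σ λ_i = 55 + 41 + 22 = 118.

Step 2 — fraction explained by component i = λ_i / Σ λ:
  PC1: 55/118 = 0.4661
  PC2: 41/118 = 0.3475
  PC3: 22/118 = 0.1864

Step 3 — cumulative fraction after k components = (λ_1 + ... + λ_k) / Σ λ:
  k = 1: 55/118 = 0.4661
  k = 2: (55 + 41)/118 = 96/118 = 0.8136
  k = 3: (55 + 41 + 22)/118 = 118/118 = 1

Summary (fraction, with percent):

explained: PC1 0.4661 (46.61%), PC2 0.3475 (34.75%), PC3 0.1864 (18.64%);  cumulative: 0.4661, 0.8136, 1


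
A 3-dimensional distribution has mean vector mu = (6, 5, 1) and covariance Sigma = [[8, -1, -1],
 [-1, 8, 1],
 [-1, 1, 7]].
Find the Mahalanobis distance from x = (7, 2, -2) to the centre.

Step 1 — centre the observation: (x - mu) = (1, -3, -3).

Step 2 — invert Sigma (cofactor / det for 3×3, or solve directly):
  Sigma^{-1} = [[0.1288, 0.0141, 0.0164],
 [0.0141, 0.1288, -0.0164],
 [0.0164, -0.0164, 0.1475]].

Step 3 — form the quadratic (x - mu)^T · Sigma^{-1} · (x - mu):
  Sigma^{-1} · (x - mu) = (0.0375, -0.3232, -0.377).
  (x - mu)^T · [Sigma^{-1} · (x - mu)] = (1)·(0.0375) + (-3)·(-0.3232) + (-3)·(-0.377) = 2.1382.

Step 4 — take square root: d = √(2.1382) ≈ 1.4622.

d(x, mu) = √(2.1382) ≈ 1.4622


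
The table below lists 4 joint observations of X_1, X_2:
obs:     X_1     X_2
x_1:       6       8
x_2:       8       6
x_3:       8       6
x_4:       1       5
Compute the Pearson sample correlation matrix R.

Step 1 — column means:
  mean(X_1) = (6 + 8 + 8 + 1) / 4 = 23/4 = 5.75
  mean(X_2) = (8 + 6 + 6 + 5) / 4 = 25/4 = 6.25

Step 2 — sample variances and covariances s[i,j] = (1/(n-1)) · Σ_k (x_{k,i} - mean_i) · (x_{k,j} - mean_j), with n-1 = 3:
  s[X_1,X_1] = ((0.25)·(0.25) + (2.25)·(2.25) + (2.25)·(2.25) + (-4.75)·(-4.75)) / 3 = 32.75/3 = 10.9167
  s[X_1,X_2] = ((0.25)·(1.75) + (2.25)·(-0.25) + (2.25)·(-0.25) + (-4.75)·(-1.25)) / 3 = 5.25/3 = 1.75
  s[X_2,X_2] = ((1.75)·(1.75) + (-0.25)·(-0.25) + (-0.25)·(-0.25) + (-1.25)·(-1.25)) / 3 = 4.75/3 = 1.5833
  Sample standard deviations s_i = √(s[i,i]):
  s(X_1) = √(10.9167) = 3.304
  s(X_2) = √(1.5833) = 1.2583

Step 3 — r_{ij} = s_{ij} / (s_i · s_j):
  r[X_1,X_1] = 1 (diagonal).
  r[X_1,X_2] = 1.75 / (3.304 · 1.2583) = 1.75 / 4.1575 = 0.4209
  r[X_2,X_2] = 1 (diagonal).

R is symmetric with unit diagonal. Assembling:

R = [[1, 0.4209],
 [0.4209, 1]]


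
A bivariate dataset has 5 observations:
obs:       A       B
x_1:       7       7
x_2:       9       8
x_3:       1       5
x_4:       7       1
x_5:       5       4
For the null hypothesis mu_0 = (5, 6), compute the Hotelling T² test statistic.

Step 1 — sample mean vector:
  mean(A) = (7 + 9 + 1 + 7 + 5) / 5 = 29/5 = 5.8
  mean(B) = (7 + 8 + 5 + 1 + 4) / 5 = 25/5 = 5
  x̄ = (5.8, 5),  deviation x̄ - mu_0 = (5.8, 5) - (5, 6) = (0.8, -1).

Step 2 — sample covariance matrix, S[i,j] = (1/(n-1)) · Σ_k (x_{k,i} - mean_i) · (x_{k,j} - mean_j), divisor n-1 = 4:
  S[A,A] = ((1.2)·(1.2) + (3.2)·(3.2) + (-4.8)·(-4.8) + (1.2)·(1.2) + (-0.8)·(-0.8)) / 4 = 36.8/4 = 9.2
  S[A,B] = ((1.2)·(2) + (3.2)·(3) + (-4.8)·(0) + (1.2)·(-4) + (-0.8)·(-1)) / 4 = 8/4 = 2
  S[B,B] = ((2)·(2) + (3)·(3) + (0)·(0) + (-4)·(-4) + (-1)·(-1)) / 4 = 30/4 = 7.5
  S = [[9.2, 2],
 [2, 7.5]].

Step 3 — invert S. det(S) = 9.2·7.5 - (2)² = 65.
  S^{-1} = (1/det) · [[d, -b], [-b, a]] = [[0.1154, -0.0308],
 [-0.0308, 0.1415]].

Step 4 — quadratic form (x̄ - mu_0)^T · S^{-1} · (x̄ - mu_0):
  S^{-1} · (x̄ - mu_0) = (0.1231, -0.1662),
  (x̄ - mu_0)^T · [...] = (0.8)·(0.1231) + (-1)·(-0.1662) = 0.2646.

Step 5 — scale by n: T² = 5 · 0.2646 = 1.3231.

T² ≈ 1.3231


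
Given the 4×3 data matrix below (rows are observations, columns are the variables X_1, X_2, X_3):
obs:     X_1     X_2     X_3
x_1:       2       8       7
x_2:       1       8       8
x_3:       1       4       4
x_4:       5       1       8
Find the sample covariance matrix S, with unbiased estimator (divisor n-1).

Step 1 — column means:
  mean(X_1) = (2 + 1 + 1 + 5) / 4 = 9/4 = 2.25
  mean(X_2) = (8 + 8 + 4 + 1) / 4 = 21/4 = 5.25
  mean(X_3) = (7 + 8 + 4 + 8) / 4 = 27/4 = 6.75

Step 2 — sample covariance S[i,j] = (1/(n-1)) · Σ_k (x_{k,i} - mean_i) · (x_{k,j} - mean_j), with n-1 = 3.
  S[X_1,X_1] = ((-0.25)·(-0.25) + (-1.25)·(-1.25) + (-1.25)·(-1.25) + (2.75)·(2.75)) / 3 = 10.75/3 = 3.5833
  S[X_1,X_2] = ((-0.25)·(2.75) + (-1.25)·(2.75) + (-1.25)·(-1.25) + (2.75)·(-4.25)) / 3 = -14.25/3 = -4.75
  S[X_1,X_3] = ((-0.25)·(0.25) + (-1.25)·(1.25) + (-1.25)·(-2.75) + (2.75)·(1.25)) / 3 = 5.25/3 = 1.75
  S[X_2,X_2] = ((2.75)·(2.75) + (2.75)·(2.75) + (-1.25)·(-1.25) + (-4.25)·(-4.25)) / 3 = 34.75/3 = 11.5833
  S[X_2,X_3] = ((2.75)·(0.25) + (2.75)·(1.25) + (-1.25)·(-2.75) + (-4.25)·(1.25)) / 3 = 2.25/3 = 0.75
  S[X_3,X_3] = ((0.25)·(0.25) + (1.25)·(1.25) + (-2.75)·(-2.75) + (1.25)·(1.25)) / 3 = 10.75/3 = 3.5833

S is symmetric (S[j,i] = S[i,j]). Assembling:

S = [[3.5833, -4.75, 1.75],
 [-4.75, 11.5833, 0.75],
 [1.75, 0.75, 3.5833]]


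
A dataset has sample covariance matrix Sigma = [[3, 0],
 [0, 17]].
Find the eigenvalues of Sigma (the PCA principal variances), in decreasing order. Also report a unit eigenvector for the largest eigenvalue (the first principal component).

Step 1 — characteristic polynomial of 2×2 Sigma:
  det(Sigma - λI) = λ² - trace · λ + det = 0.
  trace = 3 + 17 = 20, det = 3·17 - (0)² = 51.
Step 2 — discriminant:
  Δ = trace² - 4·det = 400 - 204 = 196.
Step 3 — eigenvalues:
  λ = (trace ± √Δ)/2 = (20 ± 14)/2,
  λ_1 = 17,  λ_2 = 3.

Step 4 — unit eigenvector for λ_1: Sigma is diagonal, so its eigenvectors are the coordinate axes. λ_1 = 17 is the diagonal entry on the second coordinate axis, hence
  v_1 = (0, 1) (||v_1|| = 1).

λ_1 = 17,  λ_2 = 3;  v_1 ≈ (0, 1)


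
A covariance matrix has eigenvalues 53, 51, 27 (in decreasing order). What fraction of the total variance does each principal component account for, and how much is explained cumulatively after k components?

Step 1 — total variance = trace(Sigma) = Σ λ_i = 53 + 51 + 27 = 131.

Step 2 — fraction explained by component i = λ_i / Σ λ:
  PC1: 53/131 = 0.4046
  PC2: 51/131 = 0.3893
  PC3: 27/131 = 0.2061

Step 3 — cumulative fraction after k components = (λ_1 + ... + λ_k) / Σ λ:
  k = 1: 53/131 = 0.4046
  k = 2: (53 + 51)/131 = 104/131 = 0.7939
  k = 3: (53 + 51 + 27)/131 = 131/131 = 1

Summary (fraction, with percent):

explained: PC1 0.4046 (40.46%), PC2 0.3893 (38.93%), PC3 0.2061 (20.61%);  cumulative: 0.4046, 0.7939, 1


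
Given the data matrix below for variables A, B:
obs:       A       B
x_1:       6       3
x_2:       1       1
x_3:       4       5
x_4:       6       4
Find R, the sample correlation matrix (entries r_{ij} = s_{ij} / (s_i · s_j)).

Step 1 — column means:
  mean(A) = (6 + 1 + 4 + 6) / 4 = 17/4 = 4.25
  mean(B) = (3 + 1 + 5 + 4) / 4 = 13/4 = 3.25

Step 2 — sample variances and covariances s[i,j] = (1/(n-1)) · Σ_k (x_{k,i} - mean_i) · (x_{k,j} - mean_j), with n-1 = 3:
  s[A,A] = ((1.75)·(1.75) + (-3.25)·(-3.25) + (-0.25)·(-0.25) + (1.75)·(1.75)) / 3 = 16.75/3 = 5.5833
  s[A,B] = ((1.75)·(-0.25) + (-3.25)·(-2.25) + (-0.25)·(1.75) + (1.75)·(0.75)) / 3 = 7.75/3 = 2.5833
  s[B,B] = ((-0.25)·(-0.25) + (-2.25)·(-2.25) + (1.75)·(1.75) + (0.75)·(0.75)) / 3 = 8.75/3 = 2.9167
  Sample standard deviations s_i = √(s[i,i]):
  s(A) = √(5.5833) = 2.3629
  s(B) = √(2.9167) = 1.7078

Step 3 — r_{ij} = s_{ij} / (s_i · s_j):
  r[A,A] = 1 (diagonal).
  r[A,B] = 2.5833 / (2.3629 · 1.7078) = 2.5833 / 4.0354 = 0.6402
  r[B,B] = 1 (diagonal).

R is symmetric with unit diagonal. Assembling:

R = [[1, 0.6402],
 [0.6402, 1]]


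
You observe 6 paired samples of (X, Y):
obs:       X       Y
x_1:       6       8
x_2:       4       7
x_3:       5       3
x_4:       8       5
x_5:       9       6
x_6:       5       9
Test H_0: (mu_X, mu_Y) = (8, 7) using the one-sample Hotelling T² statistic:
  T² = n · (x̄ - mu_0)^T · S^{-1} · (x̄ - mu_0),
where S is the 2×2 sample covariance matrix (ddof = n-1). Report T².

Step 1 — sample mean vector:
  mean(X) = (6 + 4 + 5 + 8 + 9 + 5) / 6 = 37/6 = 6.1667
  mean(Y) = (8 + 7 + 3 + 5 + 6 + 9) / 6 = 38/6 = 6.3333
  x̄ = (6.1667, 6.3333),  deviation x̄ - mu_0 = (6.1667, 6.3333) - (8, 7) = (-1.8333, -0.6667).

Step 2 — sample covariance matrix, S[i,j] = (1/(n-1)) · Σ_k (x_{k,i} - mean_i) · (x_{k,j} - mean_j), divisor n-1 = 5:
  S[X,X] = ((-0.1667)·(-0.1667) + (-2.1667)·(-2.1667) + (-1.1667)·(-1.1667) + (1.8333)·(1.8333) + (2.8333)·(2.8333) + (-1.1667)·(-1.1667)) / 5 = 18.8333/5 = 3.7667
  S[X,Y] = ((-0.1667)·(1.6667) + (-2.1667)·(0.6667) + (-1.1667)·(-3.3333) + (1.8333)·(-1.3333) + (2.8333)·(-0.3333) + (-1.1667)·(2.6667)) / 5 = -4.3333/5 = -0.8667
  S[Y,Y] = ((1.6667)·(1.6667) + (0.6667)·(0.6667) + (-3.3333)·(-3.3333) + (-1.3333)·(-1.3333) + (-0.3333)·(-0.3333) + (2.6667)·(2.6667)) / 5 = 23.3333/5 = 4.6667
  S = [[3.7667, -0.8667],
 [-0.8667, 4.6667]].

Step 3 — invert S. det(S) = 3.7667·4.6667 - (-0.8667)² = 16.8267.
  S^{-1} = (1/det) · [[d, -b], [-b, a]] = [[0.2773, 0.0515],
 [0.0515, 0.2239]].

Step 4 — quadratic form (x̄ - mu_0)^T · S^{-1} · (x̄ - mu_0):
  S^{-1} · (x̄ - mu_0) = (-0.5428, -0.2437),
  (x̄ - mu_0)^T · [...] = (-1.8333)·(-0.5428) + (-0.6667)·(-0.2437) = 1.1576.

Step 5 — scale by n: T² = 6 · 1.1576 = 6.9453.

T² ≈ 6.9453
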